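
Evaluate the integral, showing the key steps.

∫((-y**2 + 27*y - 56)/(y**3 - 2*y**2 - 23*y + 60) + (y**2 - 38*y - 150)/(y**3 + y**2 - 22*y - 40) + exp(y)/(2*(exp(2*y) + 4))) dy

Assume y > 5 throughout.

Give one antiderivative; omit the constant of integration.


Step 1. Rewrite: now ∫(exp(y)/(2*(exp(2*y) + 4))) dy + ∫((-y**2 + 27*y - 56)/(y**3 - 2*y**2 - 23*y + 60)) dy + ∫((y**2 - 38*y - 150)/(y**3 + y**2 - 22*y - 40)) dy.
Step 2. Decompose ∫((-y**2 + 27*y - 56)/(y**3 - 2*y**2 - 23*y + 60)) dy by partial fractions, (-y**2 + 27*y - 56)/(y**3 - 2*y**2 - 23*y + 60) = -3/(y + 5) - 2/(y - 3) + 4/(y - 4): now ∫(exp(y)/(2*(exp(2*y) + 4))) dy + ∫((y**2 - 38*y - 150)/(y**3 + y**2 - 22*y - 40)) dy + ∫(4/(y - 4)) dy + ∫(-2/(y - 3)) dy + ∫(-3/(y + 5)) dy.
Step 3. Evaluate the standard form [assuming y > 3]: now -2*log(y - 3) + ∫(exp(y)/(2*(exp(2*y) + 4))) dy + ∫((y**2 - 38*y - 150)/(y**3 + y**2 - 22*y - 40)) dy + ∫(4/(y - 4)) dy + ∫(-3/(y + 5)) dy.
Step 4. Evaluate the standard form [assuming y > 4]: now 4*log(y - 4) - 2*log(y - 3) + ∫(exp(y)/(2*(exp(2*y) + 4))) dy + ∫((y**2 - 38*y - 150)/(y**3 + y**2 - 22*y - 40)) dy + ∫(-3/(y + 5)) dy.
Step 5. Evaluate the standard form [assuming y > -5]: now 4*log(y - 4) - 2*log(y - 3) - 3*log(y + 5) + ∫(exp(y)/(2*(exp(2*y) + 4))) dy + ∫((y**2 - 38*y - 150)/(y**3 + y**2 - 22*y - 40)) dy.
Step 6. Substitute u = exp(y), turning ∫(exp(y)/(2*(exp(2*y) + 4))) dy into ∫(1/(2*(u**2 + 4))) du: now 4*log(y - 4) - 2*log(y - 3) - 3*log(y + 5) + ∫((y**2 - 38*y - 150)/(y**3 + y**2 - 22*y - 40)) dy + ∫(1/(2*(u**2 + 4))) du.
Step 7. Evaluate the standard form: now 4*log(y - 4) - 2*log(y - 3) - 3*log(y + 5) + atan(u/2)/4 + ∫((y**2 - 38*y - 150)/(y**3 + y**2 - 22*y - 40)) dy.
Step 8. Substitute back u = exp(y): now 4*log(y - 4) - 2*log(y - 3) - 3*log(y + 5) + atan(exp(y)/2)/4 + ∫((y**2 - 38*y - 150)/(y**3 + y**2 - 22*y - 40)) dy.
Step 9. Decompose ∫((y**2 - 38*y - 150)/(y**3 + y**2 - 22*y - 40)) dy by partial fractions, (y**2 - 38*y - 150)/(y**3 + y**2 - 22*y - 40) = 1/(y + 4) + 5/(y + 2) - 5/(y - 5): now 4*log(y - 4) - 2*log(y - 3) - 3*log(y + 5) + atan(exp(y)/2)/4 + ∫(-5/(y - 5)) dy + ∫(5/(y + 2)) dy + ∫(1/(y + 4)) dy.
Step 10. Evaluate the standard form [assuming y > 5]: now -5*log(y - 5) + 4*log(y - 4) - 2*log(y - 3) - 3*log(y + 5) + atan(exp(y)/2)/4 + ∫(5/(y + 2)) dy + ∫(1/(y + 4)) dy.
Step 11. Evaluate the standard form [assuming y > -4]: now -5*log(y - 5) + 4*log(y - 4) - 2*log(y - 3) + log(y + 4) - 3*log(y + 5) + atan(exp(y)/2)/4 + ∫(5/(y + 2)) dy.
Step 12. Evaluate the standard form [assuming y > -2]: now -5*log(y - 5) + 4*log(y - 4) - 2*log(y - 3) + 5*log(y + 2) + log(y + 4) - 3*log(y + 5) + atan(exp(y)/2)/4.
Answer: -5*log(y - 5) + 4*log(y - 4) - 2*log(y - 3) + 5*log(y + 2) + log(y + 4) - 3*log(y + 5) + atan(exp(y)/2)/4.


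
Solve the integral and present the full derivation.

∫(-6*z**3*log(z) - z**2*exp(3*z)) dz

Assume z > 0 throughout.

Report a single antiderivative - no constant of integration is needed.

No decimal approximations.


Step 1. Rewrite: now ∫(-z**2*exp(3*z)) dz + ∫(-6*z**3*log(z)) dz.
Step 2. Integrate ∫(-6*z**3*log(z)) dz by parts with u = log(z), dv = (-6*z**3) dz, so v = -3*z**4/2 [assuming z > 0]: now -3*z**4*log(z)/2 + ∫(3*z**3/2) dz + ∫(-z**2*exp(3*z)) dz.
Step 3. Evaluate the standard form: now -3*z**4*log(z)/2 + 3*z**4/8 + ∫(-z**2*exp(3*z)) dz.
Step 4. Integrate ∫(-z**2*exp(3*z)) dz by parts with u = z**2, dv = (-exp(3*z)) dz, so v = -exp(3*z)/3: now -3*z**4*log(z)/2 + 3*z**4/8 - z**2*exp(3*z)/3 + ∫(2*z*exp(3*z)/3) dz.
Step 5. Integrate ∫(2*z*exp(3*z)/3) dz by parts with u = z, dv = (2*exp(3*z)/3) dz, so v = 2*exp(3*z)/9: now -3*z**4*log(z)/2 + 3*z**4/8 - z**2*exp(3*z)/3 + 2*z*exp(3*z)/9 + ∫(-2*exp(3*z)/9) dz.
Step 6. Evaluate the standard form: now -3*z**4*log(z)/2 + 3*z**4/8 - z**2*exp(3*z)/3 + 2*z*exp(3*z)/9 - 2*exp(3*z)/27.
Answer: -3*z**4*log(z)/2 + 3*z**4/8 - z**2*exp(3*z)/3 + 2*z*exp(3*z)/9 - 2*exp(3*z)/27.


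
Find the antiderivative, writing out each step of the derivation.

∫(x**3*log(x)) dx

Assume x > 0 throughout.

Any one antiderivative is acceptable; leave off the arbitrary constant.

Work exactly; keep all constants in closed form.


Step 1. Integrate ∫(x**3*log(x)) dx by parts with u = log(x), dv = (x**3) dx, so v = x**4/4 [assuming x > 0]: now x**4*log(x)/4 + ∫(-x**3/4) dx.
Step 2. Evaluate the standard form: now x**4*log(x)/4 - x**4/16.
Answer: x**4*log(x)/4 - x**4/16.


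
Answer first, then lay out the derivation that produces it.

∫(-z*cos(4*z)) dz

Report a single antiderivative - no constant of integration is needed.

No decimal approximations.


The answer is -z*sin(4*z)/4 - cos(4*z)/16.
Step 1. Integrate ∫(-z*cos(4*z)) dz by parts with u = z, dv = (-cos(4*z)) dz, so v = -sin(4*z)/4: now -z*sin(4*z)/4 + ∫(sin(4*z)/4) dz.
Step 2. Evaluate the standard form: now -z*sin(4*z)/4 - cos(4*z)/16.
Answer: -z*sin(4*z)/4 - cos(4*z)/16.


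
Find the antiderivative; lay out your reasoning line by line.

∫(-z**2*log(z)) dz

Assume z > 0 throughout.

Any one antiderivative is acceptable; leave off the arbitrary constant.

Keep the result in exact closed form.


Step 1. Integrate ∫(-z**2*log(z)) dz by parts with u = log(z), dv = (-z**2) dz, so v = -z**3/3 [assuming z > 0]: now -z**3*log(z)/3 + ∫(z**2/3) dz.
Step 2. Evaluate the standard form: now -z**3*log(z)/3 + z**3/9.
Answer: -z**3*log(z)/3 + z**3/9.


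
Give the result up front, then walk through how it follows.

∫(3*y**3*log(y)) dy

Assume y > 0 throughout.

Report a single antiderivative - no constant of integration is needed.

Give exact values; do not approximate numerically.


The answer is 3*y**4*log(y)/4 - 3*y**4/16.
Step 1. Integrate ∫(3*y**3*log(y)) dy by parts with u = log(y), dv = (3*y**3) dy, so v = 3*y**4/4 [assuming y > 0]: now 3*y**4*log(y)/4 + ∫(-3*y**3/4) dy.
Step 2. Evaluate the standard form: now 3*y**4*log(y)/4 - 3*y**4/16.
Answer: 3*y**4*log(y)/4 - 3*y**4/16.


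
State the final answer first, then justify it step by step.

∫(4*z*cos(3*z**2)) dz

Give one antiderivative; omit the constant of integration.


The answer is 2*sin(3*z**2)/3.
Step 1. Substitute u = z**2, turning ∫(4*z*cos(3*z**2)) dz into ∫(2*cos(3*u)) du: now ∫(2*cos(3*u)) du.
Step 2. Evaluate the standard form: now 2*sin(3*u)/3.
Step 3. Substitute back u = z**2: now 2*sin(3*z**2)/3.
Answer: 2*sin(3*z**2)/3.


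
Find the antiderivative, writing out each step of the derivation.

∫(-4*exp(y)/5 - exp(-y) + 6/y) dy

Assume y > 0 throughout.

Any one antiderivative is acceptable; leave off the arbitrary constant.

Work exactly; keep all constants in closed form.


Step 1. Rewrite: now ∫(6/y) dy + ∫(-exp(-y)) dy + ∫(-4*exp(y)/5) dy.
Step 2. Evaluate the standard form: now ∫(6/y) dy + ∫(-4*exp(y)/5) dy + exp(-y).
Step 3. Evaluate the standard form [assuming y > 0]: now 6*log(y) + ∫(-4*exp(y)/5) dy + exp(-y).
Step 4. Evaluate the standard form: now -4*exp(y)/5 + 6*log(y) + exp(-y).
Answer: -4*exp(y)/5 + 6*log(y) + exp(-y).


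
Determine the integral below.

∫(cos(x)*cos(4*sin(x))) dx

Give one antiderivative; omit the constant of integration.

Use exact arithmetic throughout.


Answer: sin(4*sin(x))/4.


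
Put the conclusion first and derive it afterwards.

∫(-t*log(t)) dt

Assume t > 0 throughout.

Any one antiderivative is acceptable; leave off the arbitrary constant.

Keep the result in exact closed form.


The answer is -t**2*log(t)/2 + t**2/4.
Step 1. Integrate ∫(-t*log(t)) dt by parts with u = log(t), dv = (-t) dt, so v = -t**2/2 [assuming t > 0]: now -t**2*log(t)/2 + ∫(t/2) dt.
Step 2. Evaluate the standard form: now -t**2*log(t)/2 + t**2/4.
Answer: -t**2*log(t)/2 + t**2/4.


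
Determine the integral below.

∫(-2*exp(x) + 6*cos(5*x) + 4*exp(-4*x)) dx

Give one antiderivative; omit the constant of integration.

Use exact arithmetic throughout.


Answer: -2*exp(x) + 6*sin(5*x)/5 - exp(-4*x).


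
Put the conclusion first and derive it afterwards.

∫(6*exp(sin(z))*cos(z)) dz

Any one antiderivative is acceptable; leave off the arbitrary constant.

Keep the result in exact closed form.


The answer is 6*exp(sin(z)).
Step 1. Substitute u = sin(z), turning ∫(6*exp(sin(z))*cos(z)) dz into ∫(6*exp(u)) du: now ∫(6*exp(u)) du.
Step 2. Evaluate the standard form: now 6*exp(u).
Step 3. Substitute back u = sin(z): now 6*exp(sin(z)).
Answer: 6*exp(sin(z)).


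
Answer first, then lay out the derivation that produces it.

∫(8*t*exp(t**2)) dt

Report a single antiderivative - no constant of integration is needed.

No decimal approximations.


The answer is 4*exp(t**2).
Step 1. Substitute u = t**2, turning ∫(8*t*exp(t**2)) dt into ∫(4*exp(u)) du: now ∫(4*exp(u)) du.
Step 2. Evaluate the standard form: now 4*exp(u).
Step 3. Substitute back u = t**2: now 4*exp(t**2).
Answer: 4*exp(t**2).


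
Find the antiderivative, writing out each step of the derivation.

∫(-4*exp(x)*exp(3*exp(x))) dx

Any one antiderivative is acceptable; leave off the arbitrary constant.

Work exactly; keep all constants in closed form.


Step 1. Substitute u = exp(x), turning ∫(-4*exp(x)*exp(3*exp(x))) dx into ∫(-4*exp(3*u)) du: now ∫(-4*exp(3*u)) du.
Step 2. Evaluate the standard form: now -4*exp(3*u)/3.
Step 3. Substitute back u = exp(x): now -4*exp(3*exp(x))/3.
Answer: -4*exp(3*exp(x))/3.


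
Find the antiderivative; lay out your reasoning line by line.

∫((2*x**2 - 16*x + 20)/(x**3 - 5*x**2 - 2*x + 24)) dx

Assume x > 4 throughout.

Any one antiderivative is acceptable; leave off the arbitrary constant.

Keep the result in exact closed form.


Step 1. Decompose ∫((2*x**2 - 16*x + 20)/(x**3 - 5*x**2 - 2*x + 24)) dx by partial fractions, (2*x**2 - 16*x + 20)/(x**3 - 5*x**2 - 2*x + 24) = 2/(x + 2) + 2/(x - 3) - 2/(x - 4): now ∫(-2/(x - 4)) dx + ∫(2/(x - 3)) dx + ∫(2/(x + 2)) dx.
Step 2. Evaluate the standard form [assuming x > 4]: now -2*log(x - 4) + ∫(2/(x - 3)) dx + ∫(2/(x + 2)) dx.
Step 3. Evaluate the standard form [assuming x > -2]: now -2*log(x - 4) + 2*log(x + 2) + ∫(2/(x - 3)) dx.
Step 4. Evaluate the standard form [assuming x > 3]: now -2*log(x - 4) + 2*log(x - 3) + 2*log(x + 2).
Answer: -2*log(x - 4) + 2*log(x - 3) + 2*log(x + 2).


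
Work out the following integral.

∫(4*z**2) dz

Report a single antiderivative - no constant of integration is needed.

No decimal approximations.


Answer: 4*z**3/3.


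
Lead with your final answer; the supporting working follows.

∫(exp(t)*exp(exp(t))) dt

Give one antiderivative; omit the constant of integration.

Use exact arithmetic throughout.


The answer is exp(exp(t)).
Step 1. Substitute u = exp(t), turning ∫(exp(t)*exp(exp(t))) dt into ∫(exp(u)) du: now ∫(exp(u)) du.
Step 2. Evaluate the standard form: now exp(u).
Step 3. Substitute back u = exp(t): now exp(exp(t)).
Answer: exp(exp(t)).


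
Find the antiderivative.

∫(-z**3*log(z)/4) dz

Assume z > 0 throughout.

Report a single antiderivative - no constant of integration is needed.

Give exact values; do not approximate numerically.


Answer: -z**4*log(z)/16 + z**4/64.


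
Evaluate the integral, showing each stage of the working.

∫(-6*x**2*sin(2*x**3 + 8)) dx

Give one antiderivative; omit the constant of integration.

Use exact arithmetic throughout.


Step 1. Substitute u = x**3 + 4, turning ∫(-6*x**2*sin(2*x**3 + 8)) dx into ∫(-2*sin(2*u)) du: now ∫(-2*sin(2*u)) du.
Step 2. Evaluate the standard form: now cos(2*u).
Step 3. Substitute back u = x**3 + 4: now cos(2*x**3 + 8).
Answer: cos(2*x**3 + 8).


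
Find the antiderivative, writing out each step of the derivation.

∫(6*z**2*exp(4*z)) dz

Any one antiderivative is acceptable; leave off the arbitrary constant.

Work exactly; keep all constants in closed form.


Step 1. Integrate ∫(6*z**2*exp(4*z)) dz by parts with u = z**2, dv = (6*exp(4*z)) dz, so v = 3*exp(4*z)/2: now 3*z**2*exp(4*z)/2 + ∫(-3*z*exp(4*z)) dz.
Step 2. Integrate ∫(-3*z*exp(4*z)) dz by parts with u = z, dv = (-3*exp(4*z)) dz, so v = -3*exp(4*z)/4: now 3*z**2*exp(4*z)/2 - 3*z*exp(4*z)/4 + ∫(3*exp(4*z)/4) dz.
Step 3. Evaluate the standard form: now 3*z**2*exp(4*z)/2 - 3*z*exp(4*z)/4 + 3*exp(4*z)/16.
Answer: 3*z**2*exp(4*z)/2 - 3*z*exp(4*z)/4 + 3*exp(4*z)/16.


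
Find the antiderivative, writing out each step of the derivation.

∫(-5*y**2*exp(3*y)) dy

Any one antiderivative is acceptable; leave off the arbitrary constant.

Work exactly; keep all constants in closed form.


Step 1. Integrate ∫(-5*y**2*exp(3*y)) dy by parts with u = y**2, dv = (-5*exp(3*y)) dy, so v = -5*exp(3*y)/3: now -5*y**2*exp(3*y)/3 + ∫(10*y*exp(3*y)/3) dy.
Step 2. Integrate ∫(10*y*exp(3*y)/3) dy by parts with u = y, dv = (10*exp(3*y)/3) dy, so v = 10*exp(3*y)/9: now -5*y**2*exp(3*y)/3 + 10*y*exp(3*y)/9 + ∫(-10*exp(3*y)/9) dy.
Step 3. Evaluate the standard form: now -5*y**2*exp(3*y)/3 + 10*y*exp(3*y)/9 - 10*exp(3*y)/27.
Answer: -5*y**2*exp(3*y)/3 + 10*y*exp(3*y)/9 - 10*exp(3*y)/27.


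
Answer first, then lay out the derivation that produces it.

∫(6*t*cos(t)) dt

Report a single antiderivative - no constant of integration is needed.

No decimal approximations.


The answer is 6*t*sin(t) + 6*cos(t).
Step 1. Integrate ∫(6*t*cos(t)) dt by parts with u = t, dv = (6*cos(t)) dt, so v = 6*sin(t): now 6*t*sin(t) + ∫(-6*sin(t)) dt.
Step 2. Evaluate the standard form: now 6*t*sin(t) + 6*cos(t).
Answer: 6*t*sin(t) + 6*cos(t).


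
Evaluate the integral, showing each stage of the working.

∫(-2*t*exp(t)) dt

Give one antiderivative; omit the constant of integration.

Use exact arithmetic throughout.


Step 1. Integrate ∫(-2*t*exp(t)) dt by parts with u = t, dv = (-2*exp(t)) dt, so v = -2*exp(t): now -2*t*exp(t) + ∫(2*exp(t)) dt.
Step 2. Evaluate the standard form: now -2*t*exp(t) + 2*exp(t).
Answer: -2*t*exp(t) + 2*exp(t).


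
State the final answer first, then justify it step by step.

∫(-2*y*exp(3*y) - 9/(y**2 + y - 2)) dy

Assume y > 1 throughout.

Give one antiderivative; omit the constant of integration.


The answer is -2*y*exp(3*y)/3 + 2*exp(3*y)/9 - 3*log(y - 1) + 3*log(y + 2).
Step 1. Rewrite: now ∫(-2*y*exp(3*y)) dy + ∫(-9/(y**2 + y - 2)) dy.
Step 2. Decompose ∫(-9/(y**2 + y - 2)) dy by partial fractions, -9/(y**2 + y - 2) = 3/(y + 2) - 3/(y - 1): now ∫(-2*y*exp(3*y)) dy + ∫(-3/(y - 1)) dy + ∫(3/(y + 2)) dy.
Step 3. Evaluate the standard form [assuming y > -2]: now 3*log(y + 2) + ∫(-2*y*exp(3*y)) dy + ∫(-3/(y - 1)) dy.
Step 4. Evaluate the standard form [assuming y > 1]: now -3*log(y - 1) + 3*log(y + 2) + ∫(-2*y*exp(3*y)) dy.
Step 5. Integrate ∫(-2*y*exp(3*y)) dy by parts with u = y, dv = (-2*exp(3*y)) dy, so v = -2*exp(3*y)/3: now -2*y*exp(3*y)/3 - 3*log(y - 1) + 3*log(y + 2) + ∫(2*exp(3*y)/3) dy.
Step 6. Evaluate the standard form: now -2*y*exp(3*y)/3 + 2*exp(3*y)/9 - 3*log(y - 1) + 3*log(y + 2).
Answer: -2*y*exp(3*y)/3 + 2*exp(3*y)/9 - 3*log(y - 1) + 3*log(y + 2).


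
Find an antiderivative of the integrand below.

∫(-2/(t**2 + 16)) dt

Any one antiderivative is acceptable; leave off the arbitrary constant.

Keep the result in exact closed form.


Answer: -atan(t/4)/2.


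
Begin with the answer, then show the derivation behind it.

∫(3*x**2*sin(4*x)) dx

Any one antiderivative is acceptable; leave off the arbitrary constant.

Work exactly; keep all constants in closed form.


The answer is -3*x**2*cos(4*x)/4 + 3*x*sin(4*x)/8 + 3*cos(4*x)/32.
Step 1. Integrate ∫(3*x**2*sin(4*x)) dx by parts with u = x**2, dv = (3*sin(4*x)) dx, so v = -3*cos(4*x)/4: now -3*x**2*cos(4*x)/4 + ∫(3*x*cos(4*x)/2) dx.
Step 2. Integrate ∫(3*x*cos(4*x)/2) dx by parts with u = x, dv = (3*cos(4*x)/2) dx, so v = 3*sin(4*x)/8: now -3*x**2*cos(4*x)/4 + 3*x*sin(4*x)/8 + ∫(-3*sin(4*x)/8) dx.
Step 3. Evaluate the standard form: now -3*x**2*cos(4*x)/4 + 3*x*sin(4*x)/8 + 3*cos(4*x)/32.
Answer: -3*x**2*cos(4*x)/4 + 3*x*sin(4*x)/8 + 3*cos(4*x)/32.


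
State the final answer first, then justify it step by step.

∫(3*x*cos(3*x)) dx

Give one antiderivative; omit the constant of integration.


The answer is x*sin(3*x) + cos(3*x)/3.
Step 1. Integrate ∫(3*x*cos(3*x)) dx by parts with u = x, dv = (3*cos(3*x)) dx, so v = sin(3*x): now x*sin(3*x) + ∫(-sin(3*x)) dx.
Step 2. Evaluate the standard form: now x*sin(3*x) + cos(3*x)/3.
Answer: x*sin(3*x) + cos(3*x)/3.


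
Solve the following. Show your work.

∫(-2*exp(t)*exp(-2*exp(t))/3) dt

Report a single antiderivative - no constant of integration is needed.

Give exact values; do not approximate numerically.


Step 1. Substitute u = exp(t), turning ∫(-2*exp(t)*exp(-2*exp(t))/3) dt into ∫(-2*exp(-2*u)/3) du: now ∫(-2*exp(-2*u)/3) du.
Step 2. Evaluate the standard form: now exp(-2*u)/3.
Step 3. Substitute back u = exp(t): now exp(-2*exp(t))/3.
Answer: exp(-2*exp(t))/3.


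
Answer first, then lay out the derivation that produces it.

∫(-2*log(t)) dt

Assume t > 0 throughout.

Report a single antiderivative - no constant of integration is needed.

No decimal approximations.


The answer is -2*t*log(t) + 2*t.
Step 1. Integrate ∫(-2*log(t)) dt by parts with u = log(t), dv = (-2) dt, so v = -2*t [assuming t > 0]: now -2*t*log(t) + ∫(2) dt.
Step 2. Evaluate the standard form: now -2*t*log(t) + 2*t.
Answer: -2*t*log(t) + 2*t.


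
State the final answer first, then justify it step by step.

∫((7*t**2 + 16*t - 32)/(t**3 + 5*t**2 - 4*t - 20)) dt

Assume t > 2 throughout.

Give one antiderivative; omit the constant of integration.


The answer is log(t - 2) + 3*log(t + 2) + 3*log(t + 5).
Step 1. Decompose ∫((7*t**2 + 16*t - 32)/(t**3 + 5*t**2 - 4*t - 20)) dt by partial fractions, (7*t**2 + 16*t - 32)/(t**3 + 5*t**2 - 4*t - 20) = 3/(t + 5) + 3/(t + 2) + 1/(t - 2): now ∫(1/(t - 2)) dt + ∫(3/(t + 2)) dt + ∫(3/(t + 5)) dt.
Step 2. Evaluate the standard form [assuming t > -5]: now 3*log(t + 5) + ∫(1/(t - 2)) dt + ∫(3/(t + 2)) dt.
Step 3. Evaluate the standard form [assuming t > -2]: now 3*log(t + 2) + 3*log(t + 5) + ∫(1/(t - 2)) dt.
Step 4. Evaluate the standard form [assuming t > 2]: now log(t - 2) + 3*log(t + 2) + 3*log(t + 5).
Answer: log(t - 2) + 3*log(t + 2) + 3*log(t + 5).


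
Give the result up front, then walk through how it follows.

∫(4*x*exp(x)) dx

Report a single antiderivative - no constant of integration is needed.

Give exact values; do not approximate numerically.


The answer is 4*x*exp(x) - 4*exp(x).
Step 1. Integrate ∫(4*x*exp(x)) dx by parts with u = x, dv = (4*exp(x)) dx, so v = 4*exp(x): now 4*x*exp(x) + ∫(-4*exp(x)) dx.
Step 2. Evaluate the standard form: now 4*x*exp(x) - 4*exp(x).
Answer: 4*x*exp(x) - 4*exp(x).


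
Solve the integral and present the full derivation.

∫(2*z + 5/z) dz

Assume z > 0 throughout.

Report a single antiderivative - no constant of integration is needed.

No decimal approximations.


Step 1. Rewrite: now ∫(5/z) dz + ∫(2*z) dz.
Step 2. Evaluate the standard form: now z**2 + ∫(5/z) dz.
Step 3. Evaluate the standard form [assuming z > 0]: now z**2 + 5*log(z).
Answer: z**2 + 5*log(z).


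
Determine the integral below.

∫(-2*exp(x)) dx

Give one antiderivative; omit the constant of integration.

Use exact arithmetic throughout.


Answer: -2*exp(x).


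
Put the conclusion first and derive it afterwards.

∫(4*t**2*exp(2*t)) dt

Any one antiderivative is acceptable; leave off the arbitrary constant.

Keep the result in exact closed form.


The answer is 2*t**2*exp(2*t) - 2*t*exp(2*t) + exp(2*t).
Step 1. Integrate ∫(4*t**2*exp(2*t)) dt by parts with u = t**2, dv = (4*exp(2*t)) dt, so v = 2*exp(2*t): now 2*t**2*exp(2*t) + ∫(-4*t*exp(2*t)) dt.
Step 2. Integrate ∫(-4*t*exp(2*t)) dt by parts with u = t, dv = (-4*exp(2*t)) dt, so v = -2*exp(2*t): now 2*t**2*exp(2*t) - 2*t*exp(2*t) + ∫(2*exp(2*t)) dt.
Step 3. Evaluate the standard form: now 2*t**2*exp(2*t) - 2*t*exp(2*t) + exp(2*t).
Answer: 2*t**2*exp(2*t) - 2*t*exp(2*t) + exp(2*t).


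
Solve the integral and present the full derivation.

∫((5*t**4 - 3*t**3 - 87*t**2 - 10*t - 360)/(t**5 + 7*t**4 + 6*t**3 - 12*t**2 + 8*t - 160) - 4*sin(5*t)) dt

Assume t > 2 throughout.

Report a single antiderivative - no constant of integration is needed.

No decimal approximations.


Step 1. Rewrite: now ∫((5*t**4 - 3*t**3 - 87*t**2 - 10*t - 360)/(t**5 + 7*t**4 + 6*t**3 - 12*t**2 + 8*t - 160)) dt + ∫(-4*sin(5*t)) dt.
Step 2. Decompose ∫((5*t**4 - 3*t**3 - 87*t**2 - 10*t - 360)/(t**5 + 7*t**4 + 6*t**3 - 12*t**2 + 8*t - 160)) dt by partial fractions, (5*t**4 - 3*t**3 - 87*t**2 - 10*t - 360)/(t**5 + 7*t**4 + 6*t**3 - 12*t**2 + 8*t - 160) = -1/(t**2 + 4) + 5/(t + 5) + 2/(t + 4) - 2/(t - 2): now ∫(-2/(t - 2)) dt + ∫(2/(t + 4)) dt + ∫(5/(t + 5)) dt + ∫(-1/(t**2 + 4)) dt + ∫(-4*sin(5*t)) dt.
Step 3. Evaluate the standard form [assuming t > 2]: now -2*log(t - 2) + ∫(2/(t + 4)) dt + ∫(5/(t + 5)) dt + ∫(-1/(t**2 + 4)) dt + ∫(-4*sin(5*t)) dt.
Step 4. Evaluate the standard form [assuming t > -4]: now -2*log(t - 2) + 2*log(t + 4) + ∫(5/(t + 5)) dt + ∫(-1/(t**2 + 4)) dt + ∫(-4*sin(5*t)) dt.
Step 5. Evaluate the standard form [assuming t > -5]: now -2*log(t - 2) + 2*log(t + 4) + 5*log(t + 5) + ∫(-1/(t**2 + 4)) dt + ∫(-4*sin(5*t)) dt.
Step 6. Evaluate the standard form: now -2*log(t - 2) + 2*log(t + 4) + 5*log(t + 5) - atan(t/2)/2 + ∫(-4*sin(5*t)) dt.
Step 7. Evaluate the standard form: now -2*log(t - 2) + 2*log(t + 4) + 5*log(t + 5) + 4*cos(5*t)/5 - atan(t/2)/2.
Answer: -2*log(t - 2) + 2*log(t + 4) + 5*log(t + 5) + 4*cos(5*t)/5 - atan(t/2)/2.


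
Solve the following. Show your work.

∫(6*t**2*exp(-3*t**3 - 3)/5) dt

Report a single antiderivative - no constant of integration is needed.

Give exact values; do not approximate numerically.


Step 1. Substitute u = t**3 + 1, turning ∫(6*t**2*exp(-3*t**3 - 3)/5) dt into ∫(2*exp(-3*u)/5) du: now ∫(2*exp(-3*u)/5) du.
Step 2. Evaluate the standard form: now -2*exp(-3*u)/15.
Step 3. Substitute back u = t**3 + 1: now -2*exp(-3*t**3 - 3)/15.
Answer: -2*exp(-3*t**3 - 3)/15.


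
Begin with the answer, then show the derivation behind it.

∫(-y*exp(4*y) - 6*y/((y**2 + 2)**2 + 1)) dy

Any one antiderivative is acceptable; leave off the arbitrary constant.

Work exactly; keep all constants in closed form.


The answer is -y*exp(4*y)/4 + exp(4*y)/16 - 3*atan(y**2 + 2).
Step 1. Rewrite: now ∫(-6*y/((y**2 + 2)**2 + 1)) dy + ∫(-y*exp(4*y)) dy.
Step 2. Substitute u = y**2 + 2, turning ∫(-6*y/((y**2 + 2)**2 + 1)) dy into ∫(-3/(u**2 + 1)) du: now ∫(-y*exp(4*y)) dy + ∫(-3/(u**2 + 1)) du.
Step 3. Evaluate the standard form: now -3*atan(u) + ∫(-y*exp(4*y)) dy.
Step 4. Substitute back u = y**2 + 2: now -3*atan(y**2 + 2) + ∫(-y*exp(4*y)) dy.
Step 5. Integrate ∫(-y*exp(4*y)) dy by parts with u = y, dv = (-exp(4*y)) dy, so v = -exp(4*y)/4: now -y*exp(4*y)/4 - 3*atan(y**2 + 2) + ∫(exp(4*y)/4) dy.
Step 6. Evaluate the standard form: now -y*exp(4*y)/4 + exp(4*y)/16 - 3*atan(y**2 + 2).
Answer: -y*exp(4*y)/4 + exp(4*y)/16 - 3*atan(y**2 + 2).


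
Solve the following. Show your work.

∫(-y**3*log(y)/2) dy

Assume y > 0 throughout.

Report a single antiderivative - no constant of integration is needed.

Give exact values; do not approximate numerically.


Step 1. Integrate ∫(-y**3*log(y)/2) dy by parts with u = log(y), dv = (-y**3/2) dy, so v = -y**4/8 [assuming y > 0]: now -y**4*log(y)/8 + ∫(y**3/8) dy.
Step 2. Evaluate the standard form: now -y**4*log(y)/8 + y**4/32.
Answer: -y**4*log(y)/8 + y**4/32.


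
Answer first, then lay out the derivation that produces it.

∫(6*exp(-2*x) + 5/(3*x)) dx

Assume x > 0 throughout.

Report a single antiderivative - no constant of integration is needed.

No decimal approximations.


The answer is 5*log(x)/3 - 3*exp(-2*x).
Step 1. Rewrite: now ∫(5/(3*x)) dx + ∫(6*exp(-2*x)) dx.
Step 2. Evaluate the standard form: now ∫(5/(3*x)) dx - 3*exp(-2*x).
Step 3. Evaluate the standard form [assuming x > 0]: now 5*log(x)/3 - 3*exp(-2*x).
Answer: 5*log(x)/3 - 3*exp(-2*x).


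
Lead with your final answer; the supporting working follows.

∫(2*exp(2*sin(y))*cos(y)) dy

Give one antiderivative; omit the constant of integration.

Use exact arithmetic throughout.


The answer is exp(2*sin(y)).
Step 1. Substitute u = sin(y), turning ∫(2*exp(2*sin(y))*cos(y)) dy into ∫(2*exp(2*u)) du: now ∫(2*exp(2*u)) du.
Step 2. Evaluate the standard form: now exp(2*u).
Step 3. Substitute back u = sin(y): now exp(2*sin(y)).
Answer: exp(2*sin(y)).


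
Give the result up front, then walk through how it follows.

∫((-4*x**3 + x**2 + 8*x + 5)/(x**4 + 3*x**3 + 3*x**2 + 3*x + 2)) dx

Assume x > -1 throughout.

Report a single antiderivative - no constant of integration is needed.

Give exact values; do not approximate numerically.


The answer is log(x + 1) - 5*log(x + 2) + 4*atan(x).
Step 1. Decompose ∫((-4*x**3 + x**2 + 8*x + 5)/(x**4 + 3*x**3 + 3*x**2 + 3*x + 2)) dx by partial fractions, (-4*x**3 + x**2 + 8*x + 5)/(x**4 + 3*x**3 + 3*x**2 + 3*x + 2) = 4/(x**2 + 1) - 5/(x + 2) + 1/(x + 1): now ∫(1/(x + 1)) dx + ∫(-5/(x + 2)) dx + ∫(4/(x**2 + 1)) dx.
Step 2. Evaluate the standard form [assuming x > -1]: now log(x + 1) + ∫(-5/(x + 2)) dx + ∫(4/(x**2 + 1)) dx.
Step 3. Evaluate the standard form [assuming x > -2]: now log(x + 1) - 5*log(x + 2) + ∫(4/(x**2 + 1)) dx.
Step 4. Evaluate the standard form: now log(x + 1) - 5*log(x + 2) + 4*atan(x).
Answer: log(x + 1) - 5*log(x + 2) + 4*atan(x).


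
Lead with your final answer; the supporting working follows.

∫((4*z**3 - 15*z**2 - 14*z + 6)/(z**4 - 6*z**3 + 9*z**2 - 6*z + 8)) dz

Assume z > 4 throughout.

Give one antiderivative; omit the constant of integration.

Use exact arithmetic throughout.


The answer is -log(z - 4) + 5*log(z - 2) + 3*atan(z).
Step 1. Decompose ∫((4*z**3 - 15*z**2 - 14*z + 6)/(z**4 - 6*z**3 + 9*z**2 - 6*z + 8)) dz by partial fractions, (4*z**3 - 15*z**2 - 14*z + 6)/(z**4 - 6*z**3 + 9*z**2 - 6*z + 8) = 3/(z**2 + 1) + 5/(z - 2) - 1/(z - 4): now ∫(-1/(z - 4)) dz + ∫(5/(z - 2)) dz + ∫(3/(z**2 + 1)) dz.
Step 2. Evaluate the standard form [assuming z > 2]: now 5*log(z - 2) + ∫(-1/(z - 4)) dz + ∫(3/(z**2 + 1)) dz.
Step 3. Evaluate the standard form [assuming z > 4]: now -log(z - 4) + 5*log(z - 2) + ∫(3/(z**2 + 1)) dz.
Step 4. Evaluate the standard form: now -log(z - 4) + 5*log(z - 2) + 3*atan(z).
Answer: -log(z - 4) + 5*log(z - 2) + 3*atan(z).


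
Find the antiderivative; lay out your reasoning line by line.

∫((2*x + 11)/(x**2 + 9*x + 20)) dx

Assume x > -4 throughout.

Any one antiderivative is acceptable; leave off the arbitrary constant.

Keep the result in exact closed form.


Step 1. Decompose ∫((2*x + 11)/(x**2 + 9*x + 20)) dx by partial fractions, (2*x + 11)/(x**2 + 9*x + 20) = -1/(x + 5) + 3/(x + 4): now ∫(3/(x + 4)) dx + ∫(-1/(x + 5)) dx.
Step 2. Evaluate the standard form [assuming x > -5]: now -log(x + 5) + ∫(3/(x + 4)) dx.
Step 3. Evaluate the standard form [assuming x > -4]: now 3*log(x + 4) - log(x + 5).
Answer: 3*log(x + 4) - log(x + 5).


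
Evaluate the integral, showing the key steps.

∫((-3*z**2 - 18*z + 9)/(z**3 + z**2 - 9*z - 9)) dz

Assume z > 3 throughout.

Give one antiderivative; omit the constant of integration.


Step 1. Decompose ∫((-3*z**2 - 18*z + 9)/(z**3 + z**2 - 9*z - 9)) dz by partial fractions, (-3*z**2 - 18*z + 9)/(z**3 + z**2 - 9*z - 9) = 3/(z + 3) - 3/(z + 1) - 3/(z - 3): now ∫(-3/(z - 3)) dz + ∫(-3/(z + 1)) dz + ∫(3/(z + 3)) dz.
Step 2. Evaluate the standard form [assuming z > 3]: now -3*log(z - 3) + ∫(-3/(z + 1)) dz + ∫(3/(z + 3)) dz.
Step 3. Evaluate the standard form [assuming z > -1]: now -3*log(z - 3) - 3*log(z + 1) + ∫(3/(z + 3)) dz.
Step 4. Evaluate the standard form [assuming z > -3]: now -3*log(z - 3) - 3*log(z + 1) + 3*log(z + 3).
Answer: -3*log(z - 3) - 3*log(z + 1) + 3*log(z + 3).


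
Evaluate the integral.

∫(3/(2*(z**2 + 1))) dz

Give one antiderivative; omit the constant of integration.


Answer: 3*atan(z)/2.


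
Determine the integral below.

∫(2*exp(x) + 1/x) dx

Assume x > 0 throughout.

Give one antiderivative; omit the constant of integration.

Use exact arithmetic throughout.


Answer: 2*exp(x) + log(x).


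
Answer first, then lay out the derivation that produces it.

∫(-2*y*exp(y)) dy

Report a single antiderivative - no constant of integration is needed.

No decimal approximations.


The answer is -2*y*exp(y) + 2*exp(y).
Step 1. Integrate ∫(-2*y*exp(y)) dy by parts with u = y, dv = (-2*exp(y)) dy, so v = -2*exp(y): now -2*y*exp(y) + ∫(2*exp(y)) dy.
Step 2. Evaluate the standard form: now -2*y*exp(y) + 2*exp(y).
Answer: -2*y*exp(y) + 2*exp(y).


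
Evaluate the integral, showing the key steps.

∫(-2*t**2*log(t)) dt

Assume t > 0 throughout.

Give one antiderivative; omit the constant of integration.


Step 1. Integrate ∫(-2*t**2*log(t)) dt by parts with u = log(t), dv = (-2*t**2) dt, so v = -2*t**3/3 [assuming t > 0]: now -2*t**3*log(t)/3 + ∫(2*t**2/3) dt.
Step 2. Evaluate the standard form: now -2*t**3*log(t)/3 + 2*t**3/9.
Answer: -2*t**3*log(t)/3 + 2*t**3/9.


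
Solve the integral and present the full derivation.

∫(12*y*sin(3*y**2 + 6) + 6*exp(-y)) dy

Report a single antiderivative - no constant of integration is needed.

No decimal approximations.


Step 1. Rewrite: now ∫(12*y*sin(3*y**2 + 6)) dy + ∫(6*exp(-y)) dy.
Step 2. Evaluate the standard form: now ∫(12*y*sin(3*y**2 + 6)) dy - 6*exp(-y).
Step 3. Substitute u = y**2 + 2, turning ∫(12*y*sin(3*y**2 + 6)) dy into ∫(6*sin(3*u)) du: now ∫(6*sin(3*u)) du - 6*exp(-y).
Step 4. Evaluate the standard form: now -2*cos(3*u) - 6*exp(-y).
Step 5. Substitute back u = y**2 + 2: now -2*cos(3*y**2 + 6) - 6*exp(-y).
Answer: -2*cos(3*y**2 + 6) - 6*exp(-y).


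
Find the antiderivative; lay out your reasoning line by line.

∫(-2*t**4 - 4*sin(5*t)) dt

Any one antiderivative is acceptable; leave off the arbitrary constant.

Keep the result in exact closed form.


Step 1. Rewrite: now ∫(-2*t**4) dt + ∫(-4*sin(5*t)) dt.
Step 2. Evaluate the standard form: now 4*cos(5*t)/5 + ∫(-2*t**4) dt.
Step 3. Evaluate the standard form: now -2*t**5/5 + 4*cos(5*t)/5.
Answer: -2*t**5/5 + 4*cos(5*t)/5.


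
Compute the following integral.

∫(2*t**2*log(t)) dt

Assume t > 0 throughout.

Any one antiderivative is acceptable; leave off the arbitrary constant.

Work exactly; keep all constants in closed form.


Answer: 2*t**3*log(t)/3 - 2*t**3/9.


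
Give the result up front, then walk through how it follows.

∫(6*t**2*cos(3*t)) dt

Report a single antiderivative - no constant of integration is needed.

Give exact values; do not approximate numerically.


The answer is 2*t**2*sin(3*t) + 4*t*cos(3*t)/3 - 4*sin(3*t)/9.
Step 1. Integrate ∫(6*t**2*cos(3*t)) dt by parts with u = t**2, dv = (6*cos(3*t)) dt, so v = 2*sin(3*t): now 2*t**2*sin(3*t) + ∫(-4*t*sin(3*t)) dt.
Step 2. Integrate ∫(-4*t*sin(3*t)) dt by parts with u = t, dv = (-4*sin(3*t)) dt, so v = 4*cos(3*t)/3: now 2*t**2*sin(3*t) + 4*t*cos(3*t)/3 + ∫(-4*cos(3*t)/3) dt.
Step 3. Evaluate the standard form: now 2*t**2*sin(3*t) + 4*t*cos(3*t)/3 - 4*sin(3*t)/9.
Answer: 2*t**2*sin(3*t) + 4*t*cos(3*t)/3 - 4*sin(3*t)/9.


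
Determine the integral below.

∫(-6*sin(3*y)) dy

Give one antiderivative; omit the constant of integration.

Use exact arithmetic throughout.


Answer: 2*cos(3*y).


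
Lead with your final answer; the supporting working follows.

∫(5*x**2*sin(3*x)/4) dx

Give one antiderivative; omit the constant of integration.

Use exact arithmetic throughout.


The answer is -5*x**2*cos(3*x)/12 + 5*x*sin(3*x)/18 + 5*cos(3*x)/54.
Step 1. Integrate ∫(5*x**2*sin(3*x)/4) dx by parts with u = x**2, dv = (5*sin(3*x)/4) dx, so v = -5*cos(3*x)/12: now -5*x**2*cos(3*x)/12 + ∫(5*x*cos(3*x)/6) dx.
Step 2. Integrate ∫(5*x*cos(3*x)/6) dx by parts with u = x, dv = (5*cos(3*x)/6) dx, so v = 5*sin(3*x)/18: now -5*x**2*cos(3*x)/12 + 5*x*sin(3*x)/18 + ∫(-5*sin(3*x)/18) dx.
Step 3. Evaluate the standard form: now -5*x**2*cos(3*x)/12 + 5*x*sin(3*x)/18 + 5*cos(3*x)/54.
Answer: -5*x**2*cos(3*x)/12 + 5*x*sin(3*x)/18 + 5*cos(3*x)/54.


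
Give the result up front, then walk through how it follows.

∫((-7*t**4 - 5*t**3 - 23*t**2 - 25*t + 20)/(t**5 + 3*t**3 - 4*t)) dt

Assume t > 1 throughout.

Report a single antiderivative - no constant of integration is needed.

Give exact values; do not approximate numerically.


The answer is -5*log(t) - 4*log(t - 1) + 2*log(t + 1) + atan(t/2)/2.
Step 1. Decompose ∫((-7*t**4 - 5*t**3 - 23*t**2 - 25*t + 20)/(t**5 + 3*t**3 - 4*t)) dt by partial fractions, (-7*t**4 - 5*t**3 - 23*t**2 - 25*t + 20)/(t**5 + 3*t**3 - 4*t) = 1/(t**2 + 4) + 2/(t + 1) - 4/(t - 1) - 5/t: now ∫(-5/t) dt + ∫(-4/(t - 1)) dt + ∫(2/(t + 1)) dt + ∫(1/(t**2 + 4)) dt.
Step 2. Evaluate the standard form [assuming t > -1]: now 2*log(t + 1) + ∫(-5/t) dt + ∫(-4/(t - 1)) dt + ∫(1/(t**2 + 4)) dt.
Step 3. Evaluate the standard form [assuming t > 1]: now -4*log(t - 1) + 2*log(t + 1) + ∫(-5/t) dt + ∫(1/(t**2 + 4)) dt.
Step 4. Evaluate the standard form [assuming t > 0]: now -5*log(t) - 4*log(t - 1) + 2*log(t + 1) + ∫(1/(t**2 + 4)) dt.
Step 5. Evaluate the standard form: now -5*log(t) - 4*log(t - 1) + 2*log(t + 1) + atan(t/2)/2.
Answer: -5*log(t) - 4*log(t - 1) + 2*log(t + 1) + atan(t/2)/2.


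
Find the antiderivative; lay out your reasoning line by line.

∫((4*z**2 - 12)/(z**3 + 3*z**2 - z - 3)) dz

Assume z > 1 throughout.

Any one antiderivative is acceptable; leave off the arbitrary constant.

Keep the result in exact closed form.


Step 1. Decompose ∫((4*z**2 - 12)/(z**3 + 3*z**2 - z - 3)) dz by partial fractions, (4*z**2 - 12)/(z**3 + 3*z**2 - z - 3) = 3/(z + 3) + 2/(z + 1) - 1/(z - 1): now ∫(-1/(z - 1)) dz + ∫(2/(z + 1)) dz + ∫(3/(z + 3)) dz.
Step 2. Evaluate the standard form [assuming z > -3]: now 3*log(z + 3) + ∫(-1/(z - 1)) dz + ∫(2/(z + 1)) dz.
Step 3. Evaluate the standard form [assuming z > -1]: now 2*log(z + 1) + 3*log(z + 3) + ∫(-1/(z - 1)) dz.
Step 4. Evaluate the standard form [assuming z > 1]: now -log(z - 1) + 2*log(z + 1) + 3*log(z + 3).
Answer: -log(z - 1) + 2*log(z + 1) + 3*log(z + 3).


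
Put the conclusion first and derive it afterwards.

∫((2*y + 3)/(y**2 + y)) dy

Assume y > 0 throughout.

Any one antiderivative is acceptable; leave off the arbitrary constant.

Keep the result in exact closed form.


The answer is 3*log(y) - log(y + 1).
Step 1. Decompose ∫((2*y + 3)/(y**2 + y)) dy by partial fractions, (2*y + 3)/(y**2 + y) = -1/(y + 1) + 3/y: now ∫(3/y) dy + ∫(-1/(y + 1)) dy.
Step 2. Evaluate the standard form [assuming y > 0]: now 3*log(y) + ∫(-1/(y + 1)) dy.
Step 3. Evaluate the standard form [assuming y > -1]: now 3*log(y) - log(y + 1).
Answer: 3*log(y) - log(y + 1).


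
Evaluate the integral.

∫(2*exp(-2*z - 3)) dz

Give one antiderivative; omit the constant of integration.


Answer: -exp(-2*z - 3).


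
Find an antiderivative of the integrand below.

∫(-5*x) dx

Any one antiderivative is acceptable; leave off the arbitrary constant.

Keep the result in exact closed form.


Answer: -5*x**2/2.


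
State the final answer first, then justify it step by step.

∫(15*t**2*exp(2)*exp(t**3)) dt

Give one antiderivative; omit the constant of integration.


The answer is 5*exp(t**3 + 2).
Step 1. Substitute u = t**3 + 2, turning ∫(15*t**2*exp(2)*exp(t**3)) dt into ∫(5*exp(u)) du: now ∫(5*exp(u)) du.
Step 2. Evaluate the standard form: now 5*exp(u).
Step 3. Substitute back u = t**3 + 2: now 5*exp(t**3 + 2).
Answer: 5*exp(t**3 + 2).


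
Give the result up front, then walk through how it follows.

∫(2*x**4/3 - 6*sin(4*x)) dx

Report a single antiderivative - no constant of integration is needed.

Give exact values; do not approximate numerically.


The answer is 2*x**5/15 + 3*cos(4*x)/2.
Step 1. Rewrite: now ∫(2*x**4/3) dx + ∫(-6*sin(4*x)) dx.
Step 2. Evaluate the standard form: now 3*cos(4*x)/2 + ∫(2*x**4/3) dx.
Step 3. Evaluate the standard form: now 2*x**5/15 + 3*cos(4*x)/2.
Answer: 2*x**5/15 + 3*cos(4*x)/2.


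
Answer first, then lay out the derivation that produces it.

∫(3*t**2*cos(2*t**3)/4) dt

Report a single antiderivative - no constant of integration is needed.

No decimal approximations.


The answer is sin(2*t**3)/8.
Step 1. Substitute u = t**3, turning ∫(3*t**2*cos(2*t**3)/4) dt into ∫(cos(2*u)/4) du: now ∫(cos(2*u)/4) du.
Step 2. Evaluate the standard form: now sin(2*u)/8.
Step 3. Substitute back u = t**3: now sin(2*t**3)/8.
Answer: sin(2*t**3)/8.


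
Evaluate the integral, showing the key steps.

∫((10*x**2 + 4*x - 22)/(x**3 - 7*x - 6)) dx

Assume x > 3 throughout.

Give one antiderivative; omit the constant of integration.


Step 1. Decompose ∫((10*x**2 + 4*x - 22)/(x**3 - 7*x - 6)) dx by partial fractions, (10*x**2 + 4*x - 22)/(x**3 - 7*x - 6) = 2/(x + 2) + 4/(x + 1) + 4/(x - 3): now ∫(4/(x - 3)) dx + ∫(4/(x + 1)) dx + ∫(2/(x + 2)) dx.
Step 2. Evaluate the standard form [assuming x > -1]: now 4*log(x + 1) + ∫(4/(x - 3)) dx + ∫(2/(x + 2)) dx.
Step 3. Evaluate the standard form [assuming x > 3]: now 4*log(x - 3) + 4*log(x + 1) + ∫(2/(x + 2)) dx.
Step 4. Evaluate the standard form [assuming x > -2]: now 4*log(x - 3) + 4*log(x + 1) + 2*log(x + 2).
Answer: 4*log(x - 3) + 4*log(x + 1) + 2*log(x + 2).


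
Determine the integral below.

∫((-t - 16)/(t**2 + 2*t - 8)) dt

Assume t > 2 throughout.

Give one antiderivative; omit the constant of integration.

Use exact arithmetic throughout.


Answer: -3*log(t - 2) + 2*log(t + 4).


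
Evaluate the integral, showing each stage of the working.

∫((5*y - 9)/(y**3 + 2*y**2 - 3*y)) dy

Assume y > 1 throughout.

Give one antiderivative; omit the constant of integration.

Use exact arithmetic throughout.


Step 1. Decompose ∫((5*y - 9)/(y**3 + 2*y**2 - 3*y)) dy by partial fractions, (5*y - 9)/(y**3 + 2*y**2 - 3*y) = -2/(y + 3) - 1/(y - 1) + 3/y: now ∫(3/y) dy + ∫(-1/(y - 1)) dy + ∫(-2/(y + 3)) dy.
Step 2. Evaluate the standard form [assuming y > 1]: now -log(y - 1) + ∫(3/y) dy + ∫(-2/(y + 3)) dy.
Step 3. Evaluate the standard form [assuming y > -3]: now -log(y - 1) - 2*log(y + 3) + ∫(3/y) dy.
Step 4. Evaluate the standard form [assuming y > 0]: now 3*log(y) - log(y - 1) - 2*log(y + 3).
Answer: 3*log(y) - log(y - 1) - 2*log(y + 3).


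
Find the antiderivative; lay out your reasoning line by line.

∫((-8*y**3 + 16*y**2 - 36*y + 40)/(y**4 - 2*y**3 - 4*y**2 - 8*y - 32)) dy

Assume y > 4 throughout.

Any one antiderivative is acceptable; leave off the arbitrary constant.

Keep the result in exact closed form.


Step 1. Decompose ∫((-8*y**3 + 16*y**2 - 36*y + 40)/(y**4 - 2*y**3 - 4*y**2 - 8*y - 32)) dy by partial fractions, (-8*y**3 + 16*y**2 - 36*y + 40)/(y**4 - 2*y**3 - 4*y**2 - 8*y - 32) = 2/(y**2 + 4) - 5/(y + 2) - 3/(y - 4): now ∫(-3/(y - 4)) dy + ∫(-5/(y + 2)) dy + ∫(2/(y**2 + 4)) dy.
Step 2. Evaluate the standard form [assuming y > -2]: now -5*log(y + 2) + ∫(-3/(y - 4)) dy + ∫(2/(y**2 + 4)) dy.
Step 3. Evaluate the standard form [assuming y > 4]: now -3*log(y - 4) - 5*log(y + 2) + ∫(2/(y**2 + 4)) dy.
Step 4. Evaluate the standard form: now -3*log(y - 4) - 5*log(y + 2) + atan(y/2).
Answer: -3*log(y - 4) - 5*log(y + 2) + atan(y/2).


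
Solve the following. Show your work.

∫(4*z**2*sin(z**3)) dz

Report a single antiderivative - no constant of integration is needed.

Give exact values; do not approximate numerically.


Step 1. Substitute u = z**3, turning ∫(4*z**2*sin(z**3)) dz into ∫(4*sin(u)/3) du: now ∫(4*sin(u)/3) du.
Step 2. Evaluate the standard form: now -4*cos(u)/3.
Step 3. Substitute back u = z**3: now -4*cos(z**3)/3.
Answer: -4*cos(z**3)/3.


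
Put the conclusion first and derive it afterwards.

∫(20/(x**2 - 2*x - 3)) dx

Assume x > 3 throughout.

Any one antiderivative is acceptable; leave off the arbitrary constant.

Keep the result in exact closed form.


The answer is 5*log(x - 3) - 5*log(x + 1).
Step 1. Decompose ∫(20/(x**2 - 2*x - 3)) dx by partial fractions, 20/(x**2 - 2*x - 3) = -5/(x + 1) + 5/(x - 3): now ∫(5/(x - 3)) dx + ∫(-5/(x + 1)) dx.
Step 2. Evaluate the standard form [assuming x > -1]: now -5*log(x + 1) + ∫(5/(x - 3)) dx.
Step 3. Evaluate the standard form [assuming x > 3]: now 5*log(x - 3) - 5*log(x + 1).
Answer: 5*log(x - 3) - 5*log(x + 1).
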